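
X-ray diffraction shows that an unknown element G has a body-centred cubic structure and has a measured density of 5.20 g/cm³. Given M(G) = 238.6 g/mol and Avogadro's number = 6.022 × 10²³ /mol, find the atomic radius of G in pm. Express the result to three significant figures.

For a BCC cell (Z = 2), a³ = Z·M/(N_A·ρ) = 2 × 238.6 / (6.022 × 10²³ × 5.200) = 1.524 × 10^-22 cm³, so a = 5.341 × 10^-8 cm = 534.1 pm.
Atoms touch along the body diagonal, so √3·a = 4r, so r = 0.4330 × a = 231 pm.

231 pm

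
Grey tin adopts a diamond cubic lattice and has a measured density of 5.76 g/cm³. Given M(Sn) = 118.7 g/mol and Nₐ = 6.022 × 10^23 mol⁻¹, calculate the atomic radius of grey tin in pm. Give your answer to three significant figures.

141 pm

For a diamond cubic cell (Z = 8), a³ = Z·M/(N_A·ρ) = 8 × 118.7 / (6.022 × 10²³ × 5.760) = 2.738 × 10^-22 cm³, so a = 6.493 × 10^-8 cm = 649.3 pm.
Nearest neighbors lie along the body diagonal with √3·a = 8r, so r = 0.2165 × a = 141 pm.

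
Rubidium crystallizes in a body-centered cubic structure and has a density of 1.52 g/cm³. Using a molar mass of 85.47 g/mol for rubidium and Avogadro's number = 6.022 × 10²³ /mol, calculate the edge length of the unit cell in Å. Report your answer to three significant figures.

With Z = 2 atoms per BCC cell, a³ = Z·M/(N_A·ρ) = 2 × 85.47 / (6.022 × 10²³ × 1.520 g/cm³) = 1.867 × 10^-22 cm³.
a = (1.867 × 10^-22)^(1/3) = 5.716 × 10^-8 cm = 5.72 Å.

5.72 Å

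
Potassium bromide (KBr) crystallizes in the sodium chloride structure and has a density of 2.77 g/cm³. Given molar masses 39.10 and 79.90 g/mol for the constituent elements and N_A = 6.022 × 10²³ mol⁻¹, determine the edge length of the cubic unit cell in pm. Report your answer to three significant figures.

658 pm

M(KBr) = 119.0 g/mol; Z = 4 formula units per cell.
a³ = Z·M/(N_A·ρ) = 4 × 119.0 / (6.022 × 10²³ × 2.77) = 2.854 × 10^-22 cm³, so a = 6.584 × 10^-8 cm = 658 pm.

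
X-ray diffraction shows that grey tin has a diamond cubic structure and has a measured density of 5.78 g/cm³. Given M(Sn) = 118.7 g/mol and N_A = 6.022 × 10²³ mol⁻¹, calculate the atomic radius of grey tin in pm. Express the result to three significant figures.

For a diamond cubic cell (Z = 8), a³ = Z·M/(N_A·ρ) = 8 × 118.7 / (6.022 × 10²³ × 5.780) = 2.728 × 10^-22 cm³, so a = 6.486 × 10^-8 cm = 648.6 pm.
Nearest neighbors lie along the body diagonal with √3·a = 8r, so r = 0.2165 × a = 140 pm.

140 pm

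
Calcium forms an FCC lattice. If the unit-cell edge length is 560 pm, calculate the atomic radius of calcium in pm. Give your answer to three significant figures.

In an FCC lattice, atoms touch along the face diagonal, so √2·a = 4r.
r = √2·a/4 = 1.4142 × 560 / 4 = 198 pm.

198 pm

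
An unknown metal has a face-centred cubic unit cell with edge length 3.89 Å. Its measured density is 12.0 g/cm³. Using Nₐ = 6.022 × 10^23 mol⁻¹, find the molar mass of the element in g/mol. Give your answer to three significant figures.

106 g/mol

An FCC cell has Z = 4 atoms; a = 3.890 × 10^-8 cm.
M = ρ·N_A·a³/Z = 12.0 × 6.022 × 10²³ × 5.886 × 10^-23 / 4 = 106 g/mol.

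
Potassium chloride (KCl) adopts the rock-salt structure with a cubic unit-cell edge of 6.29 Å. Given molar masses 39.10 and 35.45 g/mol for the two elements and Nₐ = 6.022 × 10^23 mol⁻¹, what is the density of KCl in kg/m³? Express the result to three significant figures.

1990 kg/m³

The rock-salt structure contains Z = 4 formula units per cell; M(KCl) = 39.10 + 35.45 = 74.55 g/mol.
a³ = (6.290 × 10^-8 cm)³ = 2.489 × 10^-22 cm³.
ρ = 4 × 74.55 / (6.022 × 10²³ × 2.489 × 10^-22) = 1.990 g/cm³ = 1990 kg/m³.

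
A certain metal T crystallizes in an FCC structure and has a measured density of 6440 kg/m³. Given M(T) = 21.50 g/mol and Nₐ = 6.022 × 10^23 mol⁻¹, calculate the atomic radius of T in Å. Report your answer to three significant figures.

For an FCC cell (Z = 4), a³ = Z·M/(N_A·ρ) = 4 × 21.50 / (6.022 × 10²³ × 6.440) = 2.218 × 10^-23 cm³, so a = 2.809 × 10^-8 cm = 2.809 Å.
Atoms touch along the face diagonal, so √2·a = 4r, so r = 0.3536 × a = 0.993 Å.

0.993 Å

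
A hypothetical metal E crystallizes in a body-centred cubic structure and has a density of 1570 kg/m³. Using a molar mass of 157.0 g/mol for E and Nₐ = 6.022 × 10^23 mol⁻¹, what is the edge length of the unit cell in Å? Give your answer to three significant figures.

6.93 Å

With Z = 2 atoms per BCC cell, a³ = Z·M/(N_A·ρ) = 2 × 157.0 / (6.022 × 10²³ × 1.570 g/cm³) = 3.321 × 10^-22 cm³.
a = (3.321 × 10^-22)^(1/3) = 6.925 × 10^-8 cm = 6.93 Å.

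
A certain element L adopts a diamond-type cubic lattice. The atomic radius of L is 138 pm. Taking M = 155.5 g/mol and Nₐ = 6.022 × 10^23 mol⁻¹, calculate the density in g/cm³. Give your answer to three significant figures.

7.98 g/cm³

In a diamond cubic lattice, nearest neighbors lie along the body diagonal with √3·a = 8r, giving a = 637.4 pm = 6.374 × 10^-8 cm.
With Z = 8, ρ = Z·M/(N_A·a³) = 8 × 155.5 / (6.022 × 10²³ × 2.590 × 10^-22) = 7.977 g/cm³.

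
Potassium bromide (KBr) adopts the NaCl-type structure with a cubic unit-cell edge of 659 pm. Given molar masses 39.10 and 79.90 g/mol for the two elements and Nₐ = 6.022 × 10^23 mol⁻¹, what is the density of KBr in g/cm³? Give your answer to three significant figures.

The NaCl-type structure contains Z = 4 formula units per cell; M(KBr) = 39.10 + 79.90 = 119.0 g/mol.
a³ = (6.590 × 10^-8 cm)³ = 2.862 × 10^-22 cm³.
ρ = 4 × 119.0 / (6.022 × 10²³ × 2.862 × 10^-22) = 2.762 g/cm³.

2.76 g/cm³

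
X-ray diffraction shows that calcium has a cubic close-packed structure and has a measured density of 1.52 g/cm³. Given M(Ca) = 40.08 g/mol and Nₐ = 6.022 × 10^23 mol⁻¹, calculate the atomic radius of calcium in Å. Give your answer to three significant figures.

For an FCC cell (Z = 4), a³ = Z·M/(N_A·ρ) = 4 × 40.08 / (6.022 × 10²³ × 1.520) = 1.751 × 10^-22 cm³, so a = 5.595 × 10^-8 cm = 5.595 Å.
Atoms touch along the face diagonal, so √2·a = 4r, so r = 0.3536 × a = 1.98 Å.

1.98 Å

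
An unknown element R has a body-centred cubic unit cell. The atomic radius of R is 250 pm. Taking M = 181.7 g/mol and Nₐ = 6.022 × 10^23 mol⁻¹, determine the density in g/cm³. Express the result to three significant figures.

3.14 g/cm³

In a BCC lattice, atoms touch along the body diagonal, so √3·a = 4r, giving a = 577.4 pm = 5.774 × 10^-8 cm.
With Z = 2, ρ = Z·M/(N_A·a³) = 2 × 181.7 / (6.022 × 10²³ × 1.925 × 10^-22) = 3.136 g/cm³.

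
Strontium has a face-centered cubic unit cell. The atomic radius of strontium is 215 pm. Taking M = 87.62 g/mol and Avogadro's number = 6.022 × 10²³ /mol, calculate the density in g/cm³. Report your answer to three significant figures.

In an FCC lattice, atoms touch along the face diagonal, so √2·a = 4r, giving a = 608.1 pm = 6.081 × 10^-8 cm.
With Z = 4, ρ = Z·M/(N_A·a³) = 4 × 87.62 / (6.022 × 10²³ × 2.249 × 10^-22) = 2.588 g/cm³.

2.59 g/cm³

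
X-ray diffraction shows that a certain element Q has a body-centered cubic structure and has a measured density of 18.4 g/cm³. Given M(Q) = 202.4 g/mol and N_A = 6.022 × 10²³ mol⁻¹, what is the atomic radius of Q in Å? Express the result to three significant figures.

1.44 Å

For a BCC cell (Z = 2), a³ = Z·M/(N_A·ρ) = 2 × 202.4 / (6.022 × 10²³ × 18.40) = 3.653 × 10^-23 cm³, so a = 3.318 × 10^-8 cm = 3.318 Å.
Atoms touch along the body diagonal, so √3·a = 4r, so r = 0.4330 × a = 1.44 Å.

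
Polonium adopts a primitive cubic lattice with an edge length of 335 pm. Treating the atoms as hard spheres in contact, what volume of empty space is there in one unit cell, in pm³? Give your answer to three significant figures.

In a simple cubic lattice atoms touch along the cell edge, so a = 2r, so r = 0.5000a = 167.5 pm.
V_cell = a³ = 3.760 × 10^7 pm³; V_atoms = 1 × (4/3)πr³ = 1.968 × 10^7 pm³.
Empty space = 3.760 × 10^7 − 1.968 × 10^7 = 1.79 × 10^7 pm³.

1.79 × 10^7 pm³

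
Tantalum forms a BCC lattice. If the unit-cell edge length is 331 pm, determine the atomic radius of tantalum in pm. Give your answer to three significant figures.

143 pm

In a BCC lattice, atoms touch along the body diagonal, so √3·a = 4r.
r = √3·a/4 = 1.7321 × 331 / 4 = 143 pm.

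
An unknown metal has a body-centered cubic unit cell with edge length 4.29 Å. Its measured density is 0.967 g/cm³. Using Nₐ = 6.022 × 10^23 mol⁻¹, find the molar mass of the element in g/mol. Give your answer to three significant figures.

A BCC cell has Z = 2 atoms; a = 4.290 × 10^-8 cm.
M = ρ·N_A·a³/Z = 0.967 × 6.022 × 10²³ × 7.895 × 10^-23 / 2 = 23.0 g/mol.

23.0 g/mol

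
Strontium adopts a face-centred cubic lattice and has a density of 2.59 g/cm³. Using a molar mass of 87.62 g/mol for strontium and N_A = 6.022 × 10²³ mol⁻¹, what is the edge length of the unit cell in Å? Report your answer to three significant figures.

With Z = 4 atoms per FCC cell, a³ = Z·M/(N_A·ρ) = 4 × 87.62 / (6.022 × 10²³ × 2.590 g/cm³) = 2.247 × 10^-22 cm³.
a = (2.247 × 10^-22)^(1/3) = 6.080 × 10^-8 cm = 6.08 Å.

6.08 Å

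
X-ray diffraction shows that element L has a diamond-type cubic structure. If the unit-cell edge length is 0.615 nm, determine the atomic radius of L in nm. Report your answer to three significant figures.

0.133 nm

In a diamond cubic lattice, nearest neighbors lie along the body diagonal with √3·a = 8r.
r = √3·a/8 = 1.7321 × 0.615 / 8 = 0.133 nm.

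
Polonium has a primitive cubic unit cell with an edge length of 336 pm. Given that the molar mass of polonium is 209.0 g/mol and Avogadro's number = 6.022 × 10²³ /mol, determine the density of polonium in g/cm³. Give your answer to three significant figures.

A simple cubic unit cell contains Z = 1 atom.
Cell volume: a³ = (336 pm)³ = (3.360 × 10^-8 cm)³ = 3.793 × 10^-23 cm³.
ρ = Z·M/(N_A·a³) = 1 × 209.0 / (6.022 × 10²³ × 3.793 × 10^-23) = 9.149 g/cm³.

9.15 g/cm³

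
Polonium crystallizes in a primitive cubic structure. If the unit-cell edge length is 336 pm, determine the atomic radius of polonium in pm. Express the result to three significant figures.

168 pm

In a simple cubic lattice, atoms touch along the cell edge, so a = 2r.
r = a/2 = 336/2 = 168 pm.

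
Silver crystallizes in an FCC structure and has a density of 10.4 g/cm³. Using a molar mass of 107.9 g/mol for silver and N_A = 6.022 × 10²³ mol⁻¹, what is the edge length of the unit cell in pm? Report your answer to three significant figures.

410 pm

With Z = 4 atoms per FCC cell, a³ = Z·M/(N_A·ρ) = 4 × 107.9 / (6.022 × 10²³ × 10.40 g/cm³) = 6.891 × 10^-23 cm³.
a = (6.891 × 10^-23)^(1/3) = 4.100 × 10^-8 cm = 410 pm.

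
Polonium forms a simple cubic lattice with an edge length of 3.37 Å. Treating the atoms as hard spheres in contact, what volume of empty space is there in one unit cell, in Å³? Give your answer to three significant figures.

In a simple cubic lattice atoms touch along the cell edge, so a = 2r, so r = 0.5000a = 1.685 Å.
V_cell = a³ = 38.27 Å³; V_atoms = 1 × (4/3)πr³ = 20.04 Å³.
Empty space = 38.27 − 20.04 = 18.2 Å³.

18.2 Å³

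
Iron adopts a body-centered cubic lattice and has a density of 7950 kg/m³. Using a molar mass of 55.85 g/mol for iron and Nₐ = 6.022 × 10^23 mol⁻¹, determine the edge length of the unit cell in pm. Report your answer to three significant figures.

With Z = 2 atoms per BCC cell, a³ = Z·M/(N_A·ρ) = 2 × 55.85 / (6.022 × 10²³ × 7.950 g/cm³) = 2.333 × 10^-23 cm³.
a = (2.333 × 10^-23)^(1/3) = 2.857 × 10^-8 cm = 286 pm.

286 pm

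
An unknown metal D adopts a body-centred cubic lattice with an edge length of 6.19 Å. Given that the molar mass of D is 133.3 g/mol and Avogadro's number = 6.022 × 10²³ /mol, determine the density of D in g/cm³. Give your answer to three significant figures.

1.87 g/cm³

A BCC unit cell contains Z = 2 atoms.
Cell volume: a³ = (6.19 Å)³ = (6.190 × 10^-8 cm)³ = 2.372 × 10^-22 cm³.
ρ = Z·M/(N_A·a³) = 2 × 133.3 / (6.022 × 10²³ × 2.372 × 10^-22) = 1.867 g/cm³.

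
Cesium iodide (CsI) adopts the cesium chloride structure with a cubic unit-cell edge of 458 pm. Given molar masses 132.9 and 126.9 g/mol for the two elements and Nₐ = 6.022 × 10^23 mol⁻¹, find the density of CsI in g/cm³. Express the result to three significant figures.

The cesium chloride structure contains Z = 1 formula unit per cell; M(CsI) = 132.9 + 126.9 = 259.8 g/mol.
a³ = (4.580 × 10^-8 cm)³ = 9.607 × 10^-23 cm³.
ρ = 1 × 259.8 / (6.022 × 10²³ × 9.607 × 10^-23) = 4.491 g/cm³.

4.49 g/cm³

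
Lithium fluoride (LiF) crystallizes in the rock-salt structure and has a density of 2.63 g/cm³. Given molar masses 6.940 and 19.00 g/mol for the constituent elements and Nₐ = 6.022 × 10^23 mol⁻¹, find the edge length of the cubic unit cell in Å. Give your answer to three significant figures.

M(LiF) = 25.94 g/mol; Z = 4 formula units per cell.
a³ = Z·M/(N_A·ρ) = 4 × 25.94 / (6.022 × 10²³ × 2.63) = 6.551 × 10^-23 cm³, so a = 4.031 × 10^-8 cm = 4.03 Å.

4.03 Å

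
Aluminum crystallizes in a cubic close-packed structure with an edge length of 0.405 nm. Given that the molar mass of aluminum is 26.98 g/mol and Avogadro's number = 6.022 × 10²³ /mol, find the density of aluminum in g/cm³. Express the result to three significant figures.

2.70 g/cm³

An FCC unit cell contains Z = 4 atoms.
Cell volume: a³ = (0.405 nm)³ = (4.050 × 10^-8 cm)³ = 6.643 × 10^-23 cm³.
ρ = Z·M/(N_A·a³) = 4 × 26.98 / (6.022 × 10²³ × 6.643 × 10^-23) = 2.698 g/cm³.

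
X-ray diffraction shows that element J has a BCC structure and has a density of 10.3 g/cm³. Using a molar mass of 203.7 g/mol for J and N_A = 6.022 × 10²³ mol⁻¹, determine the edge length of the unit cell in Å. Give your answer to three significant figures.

4.03 Å

With Z = 2 atoms per BCC cell, a³ = Z·M/(N_A·ρ) = 2 × 203.7 / (6.022 × 10²³ × 10.30 g/cm³) = 6.568 × 10^-23 cm³.
a = (6.568 × 10^-23)^(1/3) = 4.035 × 10^-8 cm = 4.03 Å.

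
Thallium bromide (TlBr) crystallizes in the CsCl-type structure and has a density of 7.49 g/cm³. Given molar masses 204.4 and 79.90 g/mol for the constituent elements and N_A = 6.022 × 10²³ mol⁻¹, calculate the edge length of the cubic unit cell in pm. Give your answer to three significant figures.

M(TlBr) = 284.3 g/mol; Z = 1 formula unit per cell.
a³ = Z·M/(N_A·ρ) = 1 × 284.3 / (6.022 × 10²³ × 7.49) = 6.303 × 10^-23 cm³, so a = 3.980 × 10^-8 cm = 398 pm.

398 pm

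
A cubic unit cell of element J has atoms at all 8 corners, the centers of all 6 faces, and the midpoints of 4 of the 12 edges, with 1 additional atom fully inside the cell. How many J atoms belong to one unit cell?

Corner atoms are shared by 8 cells (1/8 each), face atoms by 2 (1/2 each), edge atoms by 4 (1/4 each), interior atoms are unshared.
Net atoms = 8 × 1/8 + 6 × 1/2 + 4 × 1/4 + 1 = 1 + 3 + 1 + 1 = 6.

6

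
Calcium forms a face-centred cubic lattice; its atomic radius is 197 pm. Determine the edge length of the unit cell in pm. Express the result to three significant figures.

In an FCC lattice, atoms touch along the face diagonal, so √2·a = 4r.
a = 4r/√2 = 4 × 197 / 1.4142 = 557 pm.

557 pm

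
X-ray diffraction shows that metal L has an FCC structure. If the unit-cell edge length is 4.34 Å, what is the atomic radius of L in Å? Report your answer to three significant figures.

1.53 Å

In an FCC lattice, atoms touch along the face diagonal, so √2·a = 4r.
r = √2·a/4 = 1.4142 × 4.34 / 4 = 1.53 Å.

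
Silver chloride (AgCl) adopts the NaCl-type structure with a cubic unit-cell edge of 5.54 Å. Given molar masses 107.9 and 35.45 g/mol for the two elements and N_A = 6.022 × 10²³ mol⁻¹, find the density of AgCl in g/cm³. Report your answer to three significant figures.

5.60 g/cm³

The NaCl-type structure contains Z = 4 formula units per cell; M(AgCl) = 107.9 + 35.45 = 143.35 g/mol.
a³ = (5.540 × 10^-8 cm)³ = 1.700 × 10^-22 cm³.
ρ = 4 × 143.35 / (6.022 × 10²³ × 1.700 × 10^-22) = 5.600 g/cm³.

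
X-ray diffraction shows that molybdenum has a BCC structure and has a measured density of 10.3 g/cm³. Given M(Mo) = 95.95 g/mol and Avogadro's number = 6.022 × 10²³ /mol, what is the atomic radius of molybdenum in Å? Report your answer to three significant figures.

1.36 Å

For a BCC cell (Z = 2), a³ = Z·M/(N_A·ρ) = 2 × 95.95 / (6.022 × 10²³ × 10.30) = 3.094 × 10^-23 cm³, so a = 3.139 × 10^-8 cm = 3.139 Å.
Atoms touch along the body diagonal, so √3·a = 4r, so r = 0.4330 × a = 1.36 Å.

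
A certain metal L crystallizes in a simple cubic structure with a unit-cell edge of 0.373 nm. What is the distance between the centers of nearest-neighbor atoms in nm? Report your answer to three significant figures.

In a simple cubic structure, atoms touch along the cell edge, so a = 2r; the nearest-neighbor distance equals 2r = 1.000·a.
d = 1.000 × 0.373 = 0.373 nm.

0.373 nm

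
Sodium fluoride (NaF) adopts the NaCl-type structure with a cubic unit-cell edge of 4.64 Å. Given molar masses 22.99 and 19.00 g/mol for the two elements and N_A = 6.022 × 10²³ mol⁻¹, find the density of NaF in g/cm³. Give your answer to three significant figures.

The NaCl-type structure contains Z = 4 formula units per cell; M(NaF) = 22.99 + 19.00 = 41.99 g/mol.
a³ = (4.640 × 10^-8 cm)³ = 9.990 × 10^-23 cm³.
ρ = 4 × 41.99 / (6.022 × 10²³ × 9.990 × 10^-23) = 2.792 g/cm³.

2.79 g/cm³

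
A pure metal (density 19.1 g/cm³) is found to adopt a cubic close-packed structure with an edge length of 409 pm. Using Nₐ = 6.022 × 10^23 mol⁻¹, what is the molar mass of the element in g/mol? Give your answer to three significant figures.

197 g/mol

An FCC cell has Z = 4 atoms; a = 4.090 × 10^-8 cm.
M = ρ·N_A·a³/Z = 19.1 × 6.022 × 10²³ × 6.842 × 10^-23 / 4 = 197 g/mol.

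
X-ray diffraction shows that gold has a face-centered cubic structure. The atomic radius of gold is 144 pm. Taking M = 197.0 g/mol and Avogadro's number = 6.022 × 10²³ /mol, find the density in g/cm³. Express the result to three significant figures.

In an FCC lattice, atoms touch along the face diagonal, so √2·a = 4r, giving a = 407.3 pm = 4.073 × 10^-8 cm.
With Z = 4, ρ = Z·M/(N_A·a³) = 4 × 197.0 / (6.022 × 10²³ × 6.757 × 10^-23) = 19.37 g/cm³.

19.4 g/cm³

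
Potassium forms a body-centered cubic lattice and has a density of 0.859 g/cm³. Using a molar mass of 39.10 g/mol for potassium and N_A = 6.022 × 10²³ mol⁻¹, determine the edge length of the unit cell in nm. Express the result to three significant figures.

With Z = 2 atoms per BCC cell, a³ = Z·M/(N_A·ρ) = 2 × 39.10 / (6.022 × 10²³ × 0.8590 g/cm³) = 1.512 × 10^-22 cm³.
a = (1.512 × 10^-22)^(1/3) = 5.327 × 10^-8 cm = 0.533 nm.

0.533 nm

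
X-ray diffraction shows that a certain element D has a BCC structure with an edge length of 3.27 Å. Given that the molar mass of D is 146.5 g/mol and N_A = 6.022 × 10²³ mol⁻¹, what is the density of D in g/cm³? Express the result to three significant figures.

13.9 g/cm³

A BCC unit cell contains Z = 2 atoms.
Cell volume: a³ = (3.27 Å)³ = (3.270 × 10^-8 cm)³ = 3.497 × 10^-23 cm³.
ρ = Z·M/(N_A·a³) = 2 × 146.5 / (6.022 × 10²³ × 3.497 × 10^-23) = 13.92 g/cm³.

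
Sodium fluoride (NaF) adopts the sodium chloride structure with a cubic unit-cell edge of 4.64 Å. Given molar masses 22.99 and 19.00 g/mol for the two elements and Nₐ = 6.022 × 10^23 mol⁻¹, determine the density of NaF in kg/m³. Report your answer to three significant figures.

2790 kg/m³

The sodium chloride structure contains Z = 4 formula units per cell; M(NaF) = 22.99 + 19.00 = 41.99 g/mol.
a³ = (4.640 × 10^-8 cm)³ = 9.990 × 10^-23 cm³.
ρ = 4 × 41.99 / (6.022 × 10²³ × 9.990 × 10^-23) = 2.792 g/cm³ = 2790 kg/m³.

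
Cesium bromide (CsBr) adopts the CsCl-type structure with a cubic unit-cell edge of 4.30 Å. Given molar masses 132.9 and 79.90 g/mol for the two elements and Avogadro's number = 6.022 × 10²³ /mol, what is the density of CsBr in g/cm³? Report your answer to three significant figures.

The CsCl-type structure contains Z = 1 formula unit per cell; M(CsBr) = 132.9 + 79.90 = 212.8 g/mol.
a³ = (4.300 × 10^-8 cm)³ = 7.951 × 10^-23 cm³.
ρ = 1 × 212.8 / (6.022 × 10²³ × 7.951 × 10^-23) = 4.445 g/cm³.

4.44 g/cm³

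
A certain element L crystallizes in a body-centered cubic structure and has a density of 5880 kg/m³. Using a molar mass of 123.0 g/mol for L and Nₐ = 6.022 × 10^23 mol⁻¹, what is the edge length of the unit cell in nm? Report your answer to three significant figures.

With Z = 2 atoms per BCC cell, a³ = Z·M/(N_A·ρ) = 2 × 123.0 / (6.022 × 10²³ × 5.880 g/cm³) = 6.947 × 10^-23 cm³.
a = (6.947 × 10^-23)^(1/3) = 4.111 × 10^-8 cm = 0.411 nm.

0.411 nm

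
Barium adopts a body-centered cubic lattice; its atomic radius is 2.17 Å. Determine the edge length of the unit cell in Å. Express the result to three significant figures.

In a BCC lattice, atoms touch along the body diagonal, so √3·a = 4r.
a = 4r/√3 = 4 × 2.17 / 1.7321 = 5.01 Å.

5.01 Å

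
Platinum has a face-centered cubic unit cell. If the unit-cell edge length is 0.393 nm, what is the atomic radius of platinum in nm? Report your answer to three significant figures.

In an FCC lattice, atoms touch along the face diagonal, so √2·a = 4r.
r = √2·a/4 = 1.4142 × 0.393 / 4 = 0.139 nm.

0.139 nm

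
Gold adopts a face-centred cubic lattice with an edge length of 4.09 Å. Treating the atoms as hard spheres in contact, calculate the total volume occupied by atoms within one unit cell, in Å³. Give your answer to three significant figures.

In an FCC lattice atoms touch along the face diagonal, so √2·a = 4r, so r = 0.3536a = 1.446 Å.
V_atoms = Z × (4/3)πr³ = 4 × (4/3)π × (1.446)³ = 50.7 Å³.

50.7 Å³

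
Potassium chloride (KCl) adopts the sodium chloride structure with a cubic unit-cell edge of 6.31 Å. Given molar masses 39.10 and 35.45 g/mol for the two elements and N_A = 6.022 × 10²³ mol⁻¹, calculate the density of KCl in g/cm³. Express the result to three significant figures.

1.97 g/cm³

The sodium chloride structure contains Z = 4 formula units per cell; M(KCl) = 39.10 + 35.45 = 74.55 g/mol.
a³ = (6.310 × 10^-8 cm)³ = 2.512 × 10^-22 cm³.
ρ = 4 × 74.55 / (6.022 × 10²³ × 2.512 × 10^-22) = 1.971 g/cm³.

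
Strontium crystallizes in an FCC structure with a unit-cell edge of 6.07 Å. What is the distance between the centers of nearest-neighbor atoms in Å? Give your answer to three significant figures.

In an FCC structure, atoms touch along the face diagonal, so √2·a = 4r; the nearest-neighbor distance equals 2r = 0.7071·a.
d = 0.7071 × 6.07 = 4.29 Å.

4.29 Å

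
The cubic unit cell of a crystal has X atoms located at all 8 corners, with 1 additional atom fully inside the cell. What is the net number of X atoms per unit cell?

Corner atoms are shared by 8 cells (1/8 each), interior atoms are unshared.
Net atoms = 8 × 1/8 + 1 = 1 + 1 = 2.

2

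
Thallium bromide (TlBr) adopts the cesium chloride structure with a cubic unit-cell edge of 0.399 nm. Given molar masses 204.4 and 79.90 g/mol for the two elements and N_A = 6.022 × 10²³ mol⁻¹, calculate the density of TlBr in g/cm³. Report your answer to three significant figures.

The cesium chloride structure contains Z = 1 formula unit per cell; M(TlBr) = 204.4 + 79.90 = 284.3 g/mol.
a³ = (3.990 × 10^-8 cm)³ = 6.352 × 10^-23 cm³.
ρ = 1 × 284.3 / (6.022 × 10²³ × 6.352 × 10^-23) = 7.432 g/cm³.

7.43 g/cm³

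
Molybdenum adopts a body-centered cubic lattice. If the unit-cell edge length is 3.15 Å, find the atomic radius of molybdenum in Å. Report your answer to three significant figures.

1.36 Å

In a BCC lattice, atoms touch along the body diagonal, so √3·a = 4r.
r = √3·a/4 = 1.7321 × 3.15 / 4 = 1.36 Å.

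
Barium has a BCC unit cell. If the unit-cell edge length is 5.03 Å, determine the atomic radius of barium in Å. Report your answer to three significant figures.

2.18 Å

In a BCC lattice, atoms touch along the body diagonal, so √3·a = 4r.
r = √3·a/4 = 1.7321 × 5.03 / 4 = 2.18 Å.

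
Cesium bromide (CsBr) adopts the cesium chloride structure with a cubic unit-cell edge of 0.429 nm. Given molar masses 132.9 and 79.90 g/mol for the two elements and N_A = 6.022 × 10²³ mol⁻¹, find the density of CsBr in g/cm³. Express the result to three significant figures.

4.48 g/cm³

The cesium chloride structure contains Z = 1 formula unit per cell; M(CsBr) = 132.9 + 79.90 = 212.8 g/mol.
a³ = (4.290 × 10^-8 cm)³ = 7.895 × 10^-23 cm³.
ρ = 1 × 212.8 / (6.022 × 10²³ × 7.895 × 10^-23) = 4.476 g/cm³.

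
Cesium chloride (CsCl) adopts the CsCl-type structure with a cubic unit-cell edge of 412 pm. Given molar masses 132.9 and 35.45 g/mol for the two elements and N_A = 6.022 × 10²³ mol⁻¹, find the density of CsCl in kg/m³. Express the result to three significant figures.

The CsCl-type structure contains Z = 1 formula unit per cell; M(CsCl) = 132.9 + 35.45 = 168.35 g/mol.
a³ = (4.120 × 10^-8 cm)³ = 6.993 × 10^-23 cm³.
ρ = 1 × 168.35 / (6.022 × 10²³ × 6.993 × 10^-23) = 3.997 g/cm³ = 4000 kg/m³.

4000 kg/m³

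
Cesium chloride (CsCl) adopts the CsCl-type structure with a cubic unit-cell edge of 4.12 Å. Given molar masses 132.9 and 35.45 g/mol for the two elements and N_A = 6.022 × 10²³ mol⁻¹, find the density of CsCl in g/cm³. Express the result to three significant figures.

4.00 g/cm³

The CsCl-type structure contains Z = 1 formula unit per cell; M(CsCl) = 132.9 + 35.45 = 168.35 g/mol.
a³ = (4.120 × 10^-8 cm)³ = 6.993 × 10^-23 cm³.
ρ = 1 × 168.35 / (6.022 × 10²³ × 6.993 × 10^-23) = 3.997 g/cm³.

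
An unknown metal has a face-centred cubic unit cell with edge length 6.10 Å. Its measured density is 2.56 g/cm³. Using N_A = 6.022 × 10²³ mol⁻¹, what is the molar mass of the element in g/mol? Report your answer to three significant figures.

87.5 g/mol

An FCC cell has Z = 4 atoms; a = 6.100 × 10^-8 cm.
M = ρ·N_A·a³/Z = 2.56 × 6.022 × 10²³ × 2.270 × 10^-22 / 4 = 87.5 g/mol.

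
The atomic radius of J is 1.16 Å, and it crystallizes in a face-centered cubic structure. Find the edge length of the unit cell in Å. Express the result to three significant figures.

In an FCC lattice, atoms touch along the face diagonal, so √2·a = 4r.
a = 4r/√2 = 4 × 1.16 / 1.4142 = 3.28 Å.

3.28 Å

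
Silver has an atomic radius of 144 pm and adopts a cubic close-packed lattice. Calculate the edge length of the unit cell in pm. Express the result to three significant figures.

In an FCC lattice, atoms touch along the face diagonal, so √2·a = 4r.
a = 4r/√2 = 4 × 144 / 1.4142 = 407 pm.

407 pm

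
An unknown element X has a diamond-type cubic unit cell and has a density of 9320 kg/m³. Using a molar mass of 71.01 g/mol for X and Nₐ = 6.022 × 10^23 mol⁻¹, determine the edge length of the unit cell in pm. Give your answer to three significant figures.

466 pm

With Z = 8 atoms per diamond cubic cell, a³ = Z·M/(N_A·ρ) = 8 × 71.01 / (6.022 × 10²³ × 9.320 g/cm³) = 1.012 × 10^-22 cm³.
a = (1.012 × 10^-22)^(1/3) = 4.660 × 10^-8 cm = 466 pm.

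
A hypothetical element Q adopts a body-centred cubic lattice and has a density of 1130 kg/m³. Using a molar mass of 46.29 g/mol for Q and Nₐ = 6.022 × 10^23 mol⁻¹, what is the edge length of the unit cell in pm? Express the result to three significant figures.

514 pm

With Z = 2 atoms per BCC cell, a³ = Z·M/(N_A·ρ) = 2 × 46.29 / (6.022 × 10²³ × 1.130 g/cm³) = 1.360 × 10^-22 cm³.
a = (1.360 × 10^-22)^(1/3) = 5.143 × 10^-8 cm = 514 pm.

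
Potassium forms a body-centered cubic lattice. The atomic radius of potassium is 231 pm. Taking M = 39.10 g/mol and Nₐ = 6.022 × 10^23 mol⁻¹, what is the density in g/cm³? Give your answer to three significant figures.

0.855 g/cm³

In a BCC lattice, atoms touch along the body diagonal, so √3·a = 4r, giving a = 533.5 pm = 5.335 × 10^-8 cm.
With Z = 2, ρ = Z·M/(N_A·a³) = 2 × 39.10 / (6.022 × 10²³ × 1.518 × 10^-22) = 0.8553 g/cm³.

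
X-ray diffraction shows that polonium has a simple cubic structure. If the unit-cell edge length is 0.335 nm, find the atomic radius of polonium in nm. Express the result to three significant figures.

0.168 nm

In a simple cubic lattice, atoms touch along the cell edge, so a = 2r.
r = a/2 = 0.335/2 = 0.168 nm.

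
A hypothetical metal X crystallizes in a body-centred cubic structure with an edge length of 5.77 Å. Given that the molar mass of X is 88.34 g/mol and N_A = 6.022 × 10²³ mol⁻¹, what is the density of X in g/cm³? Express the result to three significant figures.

1.53 g/cm³

A BCC unit cell contains Z = 2 atoms.
Cell volume: a³ = (5.77 Å)³ = (5.770 × 10^-8 cm)³ = 1.921 × 10^-22 cm³.
ρ = Z·M/(N_A·a³) = 2 × 88.34 / (6.022 × 10²³ × 1.921 × 10^-22) = 1.527 g/cm³.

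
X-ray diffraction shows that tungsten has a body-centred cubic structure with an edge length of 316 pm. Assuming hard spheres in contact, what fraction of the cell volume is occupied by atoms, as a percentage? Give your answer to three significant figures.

68.0%

In a BCC lattice atoms touch along the body diagonal, so √3·a = 4r, so r = 0.4330a = 136.8 pm.
Packing fraction = Z·(4/3)πr³ / a³ = 2 × (4/3)π × (136.8)³ / (316)³ = 0.6802 = 68.0%.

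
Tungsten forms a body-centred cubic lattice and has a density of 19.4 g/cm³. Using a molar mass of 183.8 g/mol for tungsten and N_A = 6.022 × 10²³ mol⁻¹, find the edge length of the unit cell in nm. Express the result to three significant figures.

With Z = 2 atoms per BCC cell, a³ = Z·M/(N_A·ρ) = 2 × 183.8 / (6.022 × 10²³ × 19.40 g/cm³) = 3.147 × 10^-23 cm³.
a = (3.147 × 10^-23)^(1/3) = 3.157 × 10^-8 cm = 0.316 nm.

0.316 nm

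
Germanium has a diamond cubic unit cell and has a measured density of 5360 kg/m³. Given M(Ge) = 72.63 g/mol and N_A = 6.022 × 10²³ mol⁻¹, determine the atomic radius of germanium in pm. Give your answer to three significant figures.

For a diamond cubic cell (Z = 8), a³ = Z·M/(N_A·ρ) = 8 × 72.63 / (6.022 × 10²³ × 5.360) = 1.800 × 10^-22 cm³, so a = 5.646 × 10^-8 cm = 564.6 pm.
Nearest neighbors lie along the body diagonal with √3·a = 8r, so r = 0.2165 × a = 122 pm.

122 pm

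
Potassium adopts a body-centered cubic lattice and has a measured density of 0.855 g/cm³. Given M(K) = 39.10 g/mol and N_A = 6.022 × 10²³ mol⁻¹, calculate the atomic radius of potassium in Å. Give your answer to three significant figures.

2.31 Å

For a BCC cell (Z = 2), a³ = Z·M/(N_A·ρ) = 2 × 39.10 / (6.022 × 10²³ × 0.8550) = 1.519 × 10^-22 cm³, so a = 5.335 × 10^-8 cm = 5.335 Å.
Atoms touch along the body diagonal, so √3·a = 4r, so r = 0.4330 × a = 2.31 Å.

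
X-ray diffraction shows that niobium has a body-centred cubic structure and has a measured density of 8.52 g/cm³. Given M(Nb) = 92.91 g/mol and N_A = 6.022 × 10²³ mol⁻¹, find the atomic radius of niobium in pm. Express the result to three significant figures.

For a BCC cell (Z = 2), a³ = Z·M/(N_A·ρ) = 2 × 92.91 / (6.022 × 10²³ × 8.520) = 3.622 × 10^-23 cm³, so a = 3.309 × 10^-8 cm = 330.9 pm.
Atoms touch along the body diagonal, so √3·a = 4r, so r = 0.4330 × a = 143 pm.

143 pm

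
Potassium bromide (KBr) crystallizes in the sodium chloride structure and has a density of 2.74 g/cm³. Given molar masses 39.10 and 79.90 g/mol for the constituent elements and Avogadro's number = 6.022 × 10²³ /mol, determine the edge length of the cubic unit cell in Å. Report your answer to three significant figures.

6.61 Å

M(KBr) = 119.0 g/mol; Z = 4 formula units per cell.
a³ = Z·M/(N_A·ρ) = 4 × 119.0 / (6.022 × 10²³ × 2.74) = 2.885 × 10^-22 cm³, so a = 6.608 × 10^-8 cm = 6.61 Å.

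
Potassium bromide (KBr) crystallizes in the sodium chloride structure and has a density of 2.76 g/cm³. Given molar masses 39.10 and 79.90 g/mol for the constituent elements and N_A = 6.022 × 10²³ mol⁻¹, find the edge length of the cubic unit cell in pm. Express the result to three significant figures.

M(KBr) = 119.0 g/mol; Z = 4 formula units per cell.
a³ = Z·M/(N_A·ρ) = 4 × 119.0 / (6.022 × 10²³ × 2.76) = 2.864 × 10^-22 cm³, so a = 6.592 × 10^-8 cm = 659 pm.

659 pm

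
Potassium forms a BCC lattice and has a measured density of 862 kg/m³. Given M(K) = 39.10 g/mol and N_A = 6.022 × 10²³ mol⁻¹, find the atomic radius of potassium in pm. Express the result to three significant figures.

230 pm

For a BCC cell (Z = 2), a³ = Z·M/(N_A·ρ) = 2 × 39.10 / (6.022 × 10²³ × 0.8620) = 1.506 × 10^-22 cm³, so a = 5.321 × 10^-8 cm = 532.1 pm.
Atoms touch along the body diagonal, so √3·a = 4r, so r = 0.4330 × a = 230 pm.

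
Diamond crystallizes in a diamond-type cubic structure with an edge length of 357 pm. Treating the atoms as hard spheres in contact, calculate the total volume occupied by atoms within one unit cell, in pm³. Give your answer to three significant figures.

1.55 × 10^7 pm³

In a diamond cubic lattice nearest neighbors lie along the body diagonal with √3·a = 8r, so r = 0.2165a = 77.29 pm.
V_atoms = Z × (4/3)πr³ = 8 × (4/3)π × (77.29)³ = 1.55 × 10^7 pm³.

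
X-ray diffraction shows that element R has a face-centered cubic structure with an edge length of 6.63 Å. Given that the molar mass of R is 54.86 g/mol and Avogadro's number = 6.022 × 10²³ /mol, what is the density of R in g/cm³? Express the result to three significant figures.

1.25 g/cm³

An FCC unit cell contains Z = 4 atoms.
Cell volume: a³ = (6.63 Å)³ = (6.630 × 10^-8 cm)³ = 2.914 × 10^-22 cm³.
ρ = Z·M/(N_A·a³) = 4 × 54.86 / (6.022 × 10²³ × 2.914 × 10^-22) = 1.250 g/cm³.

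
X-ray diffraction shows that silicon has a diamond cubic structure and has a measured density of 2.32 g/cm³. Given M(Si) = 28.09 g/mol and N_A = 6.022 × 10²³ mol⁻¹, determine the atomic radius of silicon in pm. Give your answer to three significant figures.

118 pm

For a diamond cubic cell (Z = 8), a³ = Z·M/(N_A·ρ) = 8 × 28.09 / (6.022 × 10²³ × 2.320) = 1.608 × 10^-22 cm³, so a = 5.438 × 10^-8 cm = 543.8 pm.
Nearest neighbors lie along the body diagonal with √3·a = 8r, so r = 0.2165 × a = 118 pm.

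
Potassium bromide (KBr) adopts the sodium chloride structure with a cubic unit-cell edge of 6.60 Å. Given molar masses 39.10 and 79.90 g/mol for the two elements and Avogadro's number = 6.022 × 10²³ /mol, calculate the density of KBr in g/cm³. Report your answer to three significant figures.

2.75 g/cm³

The sodium chloride structure contains Z = 4 formula units per cell; M(KBr) = 39.10 + 79.90 = 119.0 g/mol.
a³ = (6.600 × 10^-8 cm)³ = 2.875 × 10^-22 cm³.
ρ = 4 × 119.0 / (6.022 × 10²³ × 2.875 × 10^-22) = 2.749 g/cm³.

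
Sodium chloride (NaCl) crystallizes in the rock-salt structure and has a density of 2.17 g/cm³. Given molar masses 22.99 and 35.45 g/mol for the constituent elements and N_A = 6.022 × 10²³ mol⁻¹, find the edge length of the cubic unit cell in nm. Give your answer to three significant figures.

0.563 nm

M(NaCl) = 58.44 g/mol; Z = 4 formula units per cell.
a³ = Z·M/(N_A·ρ) = 4 × 58.44 / (6.022 × 10²³ × 2.17) = 1.789 × 10^-22 cm³, so a = 5.635 × 10^-8 cm = 0.563 nm.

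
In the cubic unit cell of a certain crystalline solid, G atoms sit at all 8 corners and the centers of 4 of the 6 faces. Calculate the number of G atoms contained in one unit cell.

3

Corner atoms are shared by 8 cells (1/8 each), face atoms by 2 (1/2 each).
Net atoms = 8 × 1/8 + 4 × 1/2 = 1 + 2 = 3.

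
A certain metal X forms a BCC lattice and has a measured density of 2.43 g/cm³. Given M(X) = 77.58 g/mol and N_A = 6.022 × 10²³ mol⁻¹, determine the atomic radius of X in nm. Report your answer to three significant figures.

0.205 nm

For a BCC cell (Z = 2), a³ = Z·M/(N_A·ρ) = 2 × 77.58 / (6.022 × 10²³ × 2.430) = 1.060 × 10^-22 cm³, so a = 4.733 × 10^-8 cm = 0.4733 nm.
Atoms touch along the body diagonal, so √3·a = 4r, so r = 0.4330 × a = 0.205 nm.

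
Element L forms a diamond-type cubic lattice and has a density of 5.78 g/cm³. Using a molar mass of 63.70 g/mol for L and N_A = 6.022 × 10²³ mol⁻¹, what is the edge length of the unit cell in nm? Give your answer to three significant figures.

With Z = 8 atoms per diamond cubic cell, a³ = Z·M/(N_A·ρ) = 8 × 63.70 / (6.022 × 10²³ × 5.780 g/cm³) = 1.464 × 10^-22 cm³.
a = (1.464 × 10^-22)^(1/3) = 5.271 × 10^-8 cm = 0.527 nm.

0.527 nm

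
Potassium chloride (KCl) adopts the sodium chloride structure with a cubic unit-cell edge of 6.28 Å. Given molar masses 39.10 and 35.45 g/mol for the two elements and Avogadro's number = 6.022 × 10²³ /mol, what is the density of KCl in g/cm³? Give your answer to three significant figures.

The sodium chloride structure contains Z = 4 formula units per cell; M(KCl) = 39.10 + 35.45 = 74.55 g/mol.
a³ = (6.280 × 10^-8 cm)³ = 2.477 × 10^-22 cm³.
ρ = 4 × 74.55 / (6.022 × 10²³ × 2.477 × 10^-22) = 1.999 g/cm³.

2.00 g/cm³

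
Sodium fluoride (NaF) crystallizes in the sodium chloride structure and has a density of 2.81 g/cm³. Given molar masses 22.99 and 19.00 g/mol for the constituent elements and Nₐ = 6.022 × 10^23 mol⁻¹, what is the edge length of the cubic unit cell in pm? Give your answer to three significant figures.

463 pm

M(NaF) = 41.99 g/mol; Z = 4 formula units per cell.
a³ = Z·M/(N_A·ρ) = 4 × 41.99 / (6.022 × 10²³ × 2.81) = 9.926 × 10^-23 cm³, so a = 4.630 × 10^-8 cm = 463 pm.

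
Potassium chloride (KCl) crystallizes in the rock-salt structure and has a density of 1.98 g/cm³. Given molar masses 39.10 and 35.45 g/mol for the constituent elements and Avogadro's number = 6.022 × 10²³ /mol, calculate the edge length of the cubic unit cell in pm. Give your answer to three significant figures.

M(KCl) = 74.55 g/mol; Z = 4 formula units per cell.
a³ = Z·M/(N_A·ρ) = 4 × 74.55 / (6.022 × 10²³ × 1.98) = 2.501 × 10^-22 cm³, so a = 6.300 × 10^-8 cm = 630 pm.

630 pm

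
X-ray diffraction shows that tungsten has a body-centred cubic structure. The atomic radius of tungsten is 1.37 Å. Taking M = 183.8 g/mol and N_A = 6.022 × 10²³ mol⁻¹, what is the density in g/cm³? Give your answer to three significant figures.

19.3 g/cm³

In a BCC lattice, atoms touch along the body diagonal, so √3·a = 4r, giving a = 3.164 Å = 3.164 × 10^-8 cm.
With Z = 2, ρ = Z·M/(N_A·a³) = 2 × 183.8 / (6.022 × 10²³ × 3.167 × 10^-23) = 19.27 g/cm³.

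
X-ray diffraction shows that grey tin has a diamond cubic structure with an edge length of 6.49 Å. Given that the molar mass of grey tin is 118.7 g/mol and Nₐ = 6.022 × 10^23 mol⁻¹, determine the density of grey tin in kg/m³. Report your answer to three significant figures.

A diamond cubic unit cell contains Z = 8 atoms.
Cell volume: a³ = (6.49 Å)³ = (6.490 × 10^-8 cm)³ = 2.734 × 10^-22 cm³.
ρ = Z·M/(N_A·a³) = 8 × 118.7 / (6.022 × 10²³ × 2.734 × 10^-22) = 5.769 g/cm³ = 5770 kg/m³.

5770 kg/m³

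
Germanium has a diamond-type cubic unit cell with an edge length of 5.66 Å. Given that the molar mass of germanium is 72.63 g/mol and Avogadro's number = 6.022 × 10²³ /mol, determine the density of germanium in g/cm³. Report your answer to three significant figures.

A diamond cubic unit cell contains Z = 8 atoms.
Cell volume: a³ = (5.66 Å)³ = (5.660 × 10^-8 cm)³ = 1.813 × 10^-22 cm³.
ρ = Z·M/(N_A·a³) = 8 × 72.63 / (6.022 × 10²³ × 1.813 × 10^-22) = 5.321 g/cm³.

5.32 g/cm³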